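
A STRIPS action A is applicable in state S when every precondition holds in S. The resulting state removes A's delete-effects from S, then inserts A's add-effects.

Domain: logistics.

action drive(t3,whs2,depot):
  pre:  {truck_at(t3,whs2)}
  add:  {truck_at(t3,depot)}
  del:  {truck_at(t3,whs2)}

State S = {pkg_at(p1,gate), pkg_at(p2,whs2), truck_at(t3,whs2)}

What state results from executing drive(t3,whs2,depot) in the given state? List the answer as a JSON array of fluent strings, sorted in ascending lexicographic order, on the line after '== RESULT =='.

Progress:
  pre ⊆ S: {truck_at(t3,whs2)} ⊆ S  — applicable
  S \ del = {pkg_at(p1,gate), pkg_at(p2,whs2)}
  ∪ add   = {pkg_at(p1,gate), pkg_at(p2,whs2), truck_at(t3,depot)}

== RESULT ==
["pkg_at(p1,gate)", "pkg_at(p2,whs2)", "truck_at(t3,depot)"]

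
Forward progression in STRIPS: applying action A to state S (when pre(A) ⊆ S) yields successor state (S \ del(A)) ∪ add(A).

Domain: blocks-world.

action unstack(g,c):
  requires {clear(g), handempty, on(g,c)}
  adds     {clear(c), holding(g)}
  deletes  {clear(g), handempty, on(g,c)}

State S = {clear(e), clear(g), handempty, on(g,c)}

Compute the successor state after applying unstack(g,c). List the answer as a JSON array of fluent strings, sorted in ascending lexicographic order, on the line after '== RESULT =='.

Compute (S \ del) ∪ add:
  pre ⊆ S: {clear(g), handempty, on(g,c)} ⊆ S  — applicable
  S \ del = {clear(e)}
  ∪ add   = {clear(c), clear(e), holding(g)}

== RESULT ==
["clear(c)", "clear(e)", "holding(g)"]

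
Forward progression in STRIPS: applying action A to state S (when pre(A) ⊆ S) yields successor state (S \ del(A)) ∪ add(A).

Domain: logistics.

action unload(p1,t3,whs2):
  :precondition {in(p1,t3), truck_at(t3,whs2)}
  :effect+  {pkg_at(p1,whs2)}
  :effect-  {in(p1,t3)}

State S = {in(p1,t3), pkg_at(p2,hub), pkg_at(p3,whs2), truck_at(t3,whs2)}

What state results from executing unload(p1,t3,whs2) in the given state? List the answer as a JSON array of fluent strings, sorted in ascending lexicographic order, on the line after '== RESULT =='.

Progress:
  pre ⊆ S: {in(p1,t3), truck_at(t3,whs2)} ⊆ S  — applicable
  S \ del = {pkg_at(p2,hub), pkg_at(p3,whs2), truck_at(t3,whs2)}
  ∪ add   = {pkg_at(p1,whs2), pkg_at(p2,hub), pkg_at(p3,whs2), truck_at(t3,whs2)}

== RESULT ==
["pkg_at(p1,whs2)", "pkg_at(p2,hub)", "pkg_at(p3,whs2)", "truck_at(t3,whs2)"]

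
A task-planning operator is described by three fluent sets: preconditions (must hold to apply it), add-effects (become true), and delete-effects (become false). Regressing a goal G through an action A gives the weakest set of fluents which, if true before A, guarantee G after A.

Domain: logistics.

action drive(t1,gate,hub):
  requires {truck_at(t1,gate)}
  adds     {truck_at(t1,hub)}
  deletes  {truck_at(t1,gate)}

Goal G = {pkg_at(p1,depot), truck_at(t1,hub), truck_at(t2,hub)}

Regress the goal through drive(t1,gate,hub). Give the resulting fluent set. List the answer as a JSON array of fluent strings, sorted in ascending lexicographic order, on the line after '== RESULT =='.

Regress:
  G ∩ del = {}  (empty — regression defined)
  G \ add = {pkg_at(p1,depot), truck_at(t1,hub), truck_at(t2,hub)} \ {truck_at(t1,hub)} = {pkg_at(p1,depot), truck_at(t2,hub)}
  ∪ pre   = {pkg_at(p1,depot), truck_at(t2,hub)} ∪ {truck_at(t1,gate)}
          = {pkg_at(p1,depot), truck_at(t1,gate), truck_at(t2,hub)}

== RESULT ==
["pkg_at(p1,depot)", "truck_at(t1,gate)", "truck_at(t2,hub)"]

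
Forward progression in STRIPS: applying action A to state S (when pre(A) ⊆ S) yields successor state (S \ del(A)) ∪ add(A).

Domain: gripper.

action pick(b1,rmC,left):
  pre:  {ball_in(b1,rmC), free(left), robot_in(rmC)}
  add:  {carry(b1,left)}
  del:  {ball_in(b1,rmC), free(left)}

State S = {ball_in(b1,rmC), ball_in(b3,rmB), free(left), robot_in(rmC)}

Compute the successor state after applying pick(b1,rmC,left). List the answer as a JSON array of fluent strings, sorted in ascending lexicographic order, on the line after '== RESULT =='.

Progress:
  pre ⊆ S: {ball_in(b1,rmC), free(left), robot_in(rmC)} ⊆ S  — applicable
  S \ del = {ball_in(b3,rmB), robot_in(rmC)}
  ∪ add   = {ball_in(b3,rmB), carry(b1,left), robot_in(rmC)}

== RESULT ==
["ball_in(b3,rmB)", "carry(b1,left)", "robot_in(rmC)"]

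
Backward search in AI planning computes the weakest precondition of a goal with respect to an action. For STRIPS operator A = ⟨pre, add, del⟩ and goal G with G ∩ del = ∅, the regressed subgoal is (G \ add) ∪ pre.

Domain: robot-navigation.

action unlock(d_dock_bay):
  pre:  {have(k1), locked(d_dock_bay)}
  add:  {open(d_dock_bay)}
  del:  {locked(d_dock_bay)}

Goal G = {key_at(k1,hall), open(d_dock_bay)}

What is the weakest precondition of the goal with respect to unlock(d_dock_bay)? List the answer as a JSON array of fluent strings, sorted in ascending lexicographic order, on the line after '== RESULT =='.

Regress:
  G ∩ del = {}  (empty — regression defined)
  G \ add = {key_at(k1,hall), open(d_dock_bay)} \ {open(d_dock_bay)} = {key_at(k1,hall)}
  ∪ pre   = {key_at(k1,hall)} ∪ {have(k1), locked(d_dock_bay)}
          = {have(k1), key_at(k1,hall), locked(d_dock_bay)}

== RESULT ==
["have(k1)", "key_at(k1,hall)", "locked(d_dock_bay)"]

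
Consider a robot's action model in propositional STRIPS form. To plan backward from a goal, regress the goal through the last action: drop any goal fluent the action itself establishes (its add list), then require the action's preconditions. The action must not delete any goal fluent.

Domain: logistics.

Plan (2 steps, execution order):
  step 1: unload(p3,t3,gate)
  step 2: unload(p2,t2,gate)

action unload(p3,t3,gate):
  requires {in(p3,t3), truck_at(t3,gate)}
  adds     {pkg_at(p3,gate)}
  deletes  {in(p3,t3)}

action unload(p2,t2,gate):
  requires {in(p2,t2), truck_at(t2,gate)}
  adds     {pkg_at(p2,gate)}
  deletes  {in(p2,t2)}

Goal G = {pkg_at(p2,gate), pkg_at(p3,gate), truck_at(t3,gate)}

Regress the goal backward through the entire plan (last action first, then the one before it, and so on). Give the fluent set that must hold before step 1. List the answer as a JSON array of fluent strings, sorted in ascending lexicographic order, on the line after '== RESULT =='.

Regress step by step:
  through step 2 (unload(p2,t2,gate)): drop {pkg_at(p2,gate)}, keep {pkg_at(p3,gate), truck_at(t3,gate)}, require {in(p2,t2), truck_at(t2,gate)}
    → {in(p2,t2), pkg_at(p3,gate), truck_at(t2,gate), truck_at(t3,gate)}
  through step 1 (unload(p3,t3,gate)): drop {pkg_at(p3,gate)}, keep {in(p2,t2), truck_at(t2,gate), truck_at(t3,gate)}, require {in(p3,t3), truck_at(t3,gate)}
    → {in(p2,t2), in(p3,t3), truck_at(t2,gate), truck_at(t3,gate)}

== RESULT ==
["in(p2,t2)", "in(p3,t3)", "truck_at(t2,gate)", "truck_at(t3,gate)"]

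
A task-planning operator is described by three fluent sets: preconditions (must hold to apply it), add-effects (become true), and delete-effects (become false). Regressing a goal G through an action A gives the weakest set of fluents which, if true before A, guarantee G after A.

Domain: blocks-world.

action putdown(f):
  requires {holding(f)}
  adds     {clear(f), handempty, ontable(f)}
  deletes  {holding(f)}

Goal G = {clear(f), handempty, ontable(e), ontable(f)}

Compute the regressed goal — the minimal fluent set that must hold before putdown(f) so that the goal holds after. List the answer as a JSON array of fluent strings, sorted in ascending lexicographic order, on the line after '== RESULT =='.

Compute (G \ add) ∪ pre:
  G ∩ del = {}  (empty — regression defined)
  G \ add = {clear(f), handempty, ontable(e), ontable(f)} \ {clear(f), handempty, ontable(f)} = {ontable(e)}
  ∪ pre   = {ontable(e)} ∪ {holding(f)}
          = {holding(f), ontable(e)}

== RESULT ==
["holding(f)", "ontable(e)"]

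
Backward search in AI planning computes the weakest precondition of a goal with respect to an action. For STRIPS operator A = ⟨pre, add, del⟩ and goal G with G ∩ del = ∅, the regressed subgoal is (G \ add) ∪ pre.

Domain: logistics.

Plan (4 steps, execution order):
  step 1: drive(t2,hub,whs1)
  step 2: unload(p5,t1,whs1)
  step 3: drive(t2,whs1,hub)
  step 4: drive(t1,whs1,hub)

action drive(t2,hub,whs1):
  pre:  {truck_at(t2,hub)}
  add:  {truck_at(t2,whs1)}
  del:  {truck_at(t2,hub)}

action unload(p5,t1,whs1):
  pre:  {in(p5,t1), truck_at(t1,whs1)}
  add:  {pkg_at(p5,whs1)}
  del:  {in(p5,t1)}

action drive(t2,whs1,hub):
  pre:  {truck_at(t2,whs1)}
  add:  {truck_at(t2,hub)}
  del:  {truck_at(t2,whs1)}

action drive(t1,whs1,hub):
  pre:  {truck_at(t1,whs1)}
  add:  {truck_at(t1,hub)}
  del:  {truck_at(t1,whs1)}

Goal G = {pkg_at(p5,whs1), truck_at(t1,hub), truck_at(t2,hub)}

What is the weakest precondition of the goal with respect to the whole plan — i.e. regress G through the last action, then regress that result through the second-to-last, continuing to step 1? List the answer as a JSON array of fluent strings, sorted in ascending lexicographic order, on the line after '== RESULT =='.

Regress step by step:
  through step 4 (drive(t1,whs1,hub)): drop {truck_at(t1,hub)}, keep {pkg_at(p5,whs1), truck_at(t2,hub)}, require {truck_at(t1,whs1)}
    → {pkg_at(p5,whs1), truck_at(t1,whs1), truck_at(t2,hub)}
  through step 3 (drive(t2,whs1,hub)): drop {truck_at(t2,hub)}, keep {pkg_at(p5,whs1), truck_at(t1,whs1)}, require {truck_at(t2,whs1)}
    → {pkg_at(p5,whs1), truck_at(t1,whs1), truck_at(t2,whs1)}
  through step 2 (unload(p5,t1,whs1)): drop {pkg_at(p5,whs1)}, keep {truck_at(t1,whs1), truck_at(t2,whs1)}, require {in(p5,t1), truck_at(t1,whs1)}
    → {in(p5,t1), truck_at(t1,whs1), truck_at(t2,whs1)}
  through step 1 (drive(t2,hub,whs1)): drop {truck_at(t2,whs1)}, keep {in(p5,t1), truck_at(t1,whs1)}, require {truck_at(t2,hub)}
    → {in(p5,t1), truck_at(t1,whs1), truck_at(t2,hub)}

== RESULT ==
["in(p5,t1)", "truck_at(t1,whs1)", "truck_at(t2,hub)"]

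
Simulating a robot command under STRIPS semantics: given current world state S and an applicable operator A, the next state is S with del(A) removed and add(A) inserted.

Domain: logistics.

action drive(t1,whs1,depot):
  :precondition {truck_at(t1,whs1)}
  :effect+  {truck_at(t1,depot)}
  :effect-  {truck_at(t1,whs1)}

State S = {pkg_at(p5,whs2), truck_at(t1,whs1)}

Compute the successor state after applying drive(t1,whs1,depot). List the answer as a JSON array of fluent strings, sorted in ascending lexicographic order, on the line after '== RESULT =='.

Compute (S \ del) ∪ add:
  pre ⊆ S: {truck_at(t1,whs1)} ⊆ S  — applicable
  S \ del = {pkg_at(p5,whs2)}
  ∪ add   = {pkg_at(p5,whs2), truck_at(t1,depot)}

== RESULT ==
["pkg_at(p5,whs2)", "truck_at(t1,depot)"]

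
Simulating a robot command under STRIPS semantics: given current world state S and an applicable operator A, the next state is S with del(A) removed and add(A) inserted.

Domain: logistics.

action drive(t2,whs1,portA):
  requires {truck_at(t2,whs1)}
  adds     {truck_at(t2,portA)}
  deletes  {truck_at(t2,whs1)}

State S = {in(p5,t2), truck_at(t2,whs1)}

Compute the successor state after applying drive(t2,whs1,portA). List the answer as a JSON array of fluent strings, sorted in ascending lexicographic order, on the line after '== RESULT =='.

Compute (S \ del) ∪ add:
  pre ⊆ S: {truck_at(t2,whs1)} ⊆ S  — applicable
  S \ del = {in(p5,t2)}
  ∪ add   = {in(p5,t2), truck_at(t2,portA)}

== RESULT ==
["in(p5,t2)", "truck_at(t2,portA)"]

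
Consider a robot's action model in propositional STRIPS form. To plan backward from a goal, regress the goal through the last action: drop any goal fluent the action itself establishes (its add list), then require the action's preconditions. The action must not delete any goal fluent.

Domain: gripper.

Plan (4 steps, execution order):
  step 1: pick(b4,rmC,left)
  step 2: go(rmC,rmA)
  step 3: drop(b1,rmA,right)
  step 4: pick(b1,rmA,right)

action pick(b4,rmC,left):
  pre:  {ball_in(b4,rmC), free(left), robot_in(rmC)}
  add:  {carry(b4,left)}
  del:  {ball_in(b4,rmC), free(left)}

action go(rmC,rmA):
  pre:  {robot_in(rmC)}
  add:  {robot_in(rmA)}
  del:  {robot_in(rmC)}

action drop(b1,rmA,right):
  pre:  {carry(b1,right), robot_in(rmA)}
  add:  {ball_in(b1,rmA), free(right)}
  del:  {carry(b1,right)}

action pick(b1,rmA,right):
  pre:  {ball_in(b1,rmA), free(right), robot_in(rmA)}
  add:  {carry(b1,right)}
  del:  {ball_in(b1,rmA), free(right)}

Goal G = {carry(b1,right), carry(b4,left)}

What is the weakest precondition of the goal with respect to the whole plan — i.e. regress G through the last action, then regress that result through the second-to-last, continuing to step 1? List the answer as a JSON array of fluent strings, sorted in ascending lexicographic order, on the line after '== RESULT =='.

Regress step by step:
  through step 4 (pick(b1,rmA,right)): drop {carry(b1,right)}, keep {carry(b4,left)}, require {ball_in(b1,rmA), free(right), robot_in(rmA)}
    → {ball_in(b1,rmA), carry(b4,left), free(right), robot_in(rmA)}
  through step 3 (drop(b1,rmA,right)): drop {ball_in(b1,rmA), free(right)}, keep {carry(b4,left), robot_in(rmA)}, require {carry(b1,right), robot_in(rmA)}
    → {carry(b1,right), carry(b4,left), robot_in(rmA)}
  through step 2 (go(rmC,rmA)): drop {robot_in(rmA)}, keep {carry(b1,right), carry(b4,left)}, require {robot_in(rmC)}
    → {carry(b1,right), carry(b4,left), robot_in(rmC)}
  through step 1 (pick(b4,rmC,left)): drop {carry(b4,left)}, keep {carry(b1,right), robot_in(rmC)}, require {ball_in(b4,rmC), free(left), robot_in(rmC)}
    → {ball_in(b4,rmC), carry(b1,right), free(left), robot_in(rmC)}

== RESULT ==
["ball_in(b4,rmC)", "carry(b1,right)", "free(left)", "robot_in(rmC)"]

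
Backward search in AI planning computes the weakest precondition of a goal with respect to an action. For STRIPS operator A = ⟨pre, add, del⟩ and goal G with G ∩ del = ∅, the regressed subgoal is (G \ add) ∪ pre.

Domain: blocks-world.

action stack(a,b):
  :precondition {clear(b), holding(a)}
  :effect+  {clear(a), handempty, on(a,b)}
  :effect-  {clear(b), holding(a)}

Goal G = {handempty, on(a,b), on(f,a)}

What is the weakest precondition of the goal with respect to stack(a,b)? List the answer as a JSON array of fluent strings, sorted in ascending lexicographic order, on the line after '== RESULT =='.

Compute (G \ add) ∪ pre:
  G ∩ del = {}  (empty — regression defined)
  G \ add = {handempty, on(a,b), on(f,a)} \ {clear(a), handempty, on(a,b)} = {on(f,a)}
  ∪ pre   = {on(f,a)} ∪ {clear(b), holding(a)}
          = {clear(b), holding(a), on(f,a)}

== RESULT ==
["clear(b)", "holding(a)", "on(f,a)"]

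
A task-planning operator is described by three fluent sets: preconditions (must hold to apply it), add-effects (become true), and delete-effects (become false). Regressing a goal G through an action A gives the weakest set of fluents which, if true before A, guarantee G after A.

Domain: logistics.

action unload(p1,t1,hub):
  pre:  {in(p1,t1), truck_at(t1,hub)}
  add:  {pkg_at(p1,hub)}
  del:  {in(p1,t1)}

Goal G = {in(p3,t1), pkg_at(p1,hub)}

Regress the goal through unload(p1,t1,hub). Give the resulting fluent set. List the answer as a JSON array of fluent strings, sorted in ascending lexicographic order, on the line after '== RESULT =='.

Regress:
  G ∩ del = {}  (empty — regression defined)
  G \ add = {in(p3,t1), pkg_at(p1,hub)} \ {pkg_at(p1,hub)} = {in(p3,t1)}
  ∪ pre   = {in(p3,t1)} ∪ {in(p1,t1), truck_at(t1,hub)}
          = {in(p1,t1), in(p3,t1), truck_at(t1,hub)}

== RESULT ==
["in(p1,t1)", "in(p3,t1)", "truck_at(t1,hub)"]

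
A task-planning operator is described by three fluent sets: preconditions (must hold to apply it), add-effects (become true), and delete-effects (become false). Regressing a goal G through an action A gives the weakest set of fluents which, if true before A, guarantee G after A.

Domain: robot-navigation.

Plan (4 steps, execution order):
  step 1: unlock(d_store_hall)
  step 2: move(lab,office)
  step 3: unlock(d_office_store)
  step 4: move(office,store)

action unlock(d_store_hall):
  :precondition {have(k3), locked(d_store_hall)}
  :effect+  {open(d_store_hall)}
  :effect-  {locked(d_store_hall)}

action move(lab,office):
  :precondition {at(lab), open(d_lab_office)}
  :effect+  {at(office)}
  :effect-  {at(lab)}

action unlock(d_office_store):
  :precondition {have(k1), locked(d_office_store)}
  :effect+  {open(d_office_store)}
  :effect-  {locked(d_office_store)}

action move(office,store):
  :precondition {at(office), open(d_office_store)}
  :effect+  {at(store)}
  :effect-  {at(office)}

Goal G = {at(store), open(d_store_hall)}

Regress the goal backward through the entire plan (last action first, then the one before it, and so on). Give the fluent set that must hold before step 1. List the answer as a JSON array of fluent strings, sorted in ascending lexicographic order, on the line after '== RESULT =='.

Regress step by step:
  through step 4 (move(office,store)): drop {at(store)}, keep {open(d_store_hall)}, require {at(office), open(d_office_store)}
    → {at(office), open(d_office_store), open(d_store_hall)}
  through step 3 (unlock(d_office_store)): drop {open(d_office_store)}, keep {at(office), open(d_store_hall)}, require {have(k1), locked(d_office_store)}
    → {at(office), have(k1), locked(d_office_store), open(d_store_hall)}
  through step 2 (move(lab,office)): drop {at(office)}, keep {have(k1), locked(d_office_store), open(d_store_hall)}, require {at(lab), open(d_lab_office)}
    → {at(lab), have(k1), locked(d_office_store), open(d_lab_office), open(d_store_hall)}
  through step 1 (unlock(d_store_hall)): drop {open(d_store_hall)}, keep {at(lab), have(k1), locked(d_office_store), open(d_lab_office)}, require {have(k3), locked(d_store_hall)}
    → {at(lab), have(k1), have(k3), locked(d_office_store), locked(d_store_hall), open(d_lab_office)}

== RESULT ==
["at(lab)", "have(k1)", "have(k3)", "locked(d_office_store)", "locked(d_store_hall)", "open(d_lab_office)"]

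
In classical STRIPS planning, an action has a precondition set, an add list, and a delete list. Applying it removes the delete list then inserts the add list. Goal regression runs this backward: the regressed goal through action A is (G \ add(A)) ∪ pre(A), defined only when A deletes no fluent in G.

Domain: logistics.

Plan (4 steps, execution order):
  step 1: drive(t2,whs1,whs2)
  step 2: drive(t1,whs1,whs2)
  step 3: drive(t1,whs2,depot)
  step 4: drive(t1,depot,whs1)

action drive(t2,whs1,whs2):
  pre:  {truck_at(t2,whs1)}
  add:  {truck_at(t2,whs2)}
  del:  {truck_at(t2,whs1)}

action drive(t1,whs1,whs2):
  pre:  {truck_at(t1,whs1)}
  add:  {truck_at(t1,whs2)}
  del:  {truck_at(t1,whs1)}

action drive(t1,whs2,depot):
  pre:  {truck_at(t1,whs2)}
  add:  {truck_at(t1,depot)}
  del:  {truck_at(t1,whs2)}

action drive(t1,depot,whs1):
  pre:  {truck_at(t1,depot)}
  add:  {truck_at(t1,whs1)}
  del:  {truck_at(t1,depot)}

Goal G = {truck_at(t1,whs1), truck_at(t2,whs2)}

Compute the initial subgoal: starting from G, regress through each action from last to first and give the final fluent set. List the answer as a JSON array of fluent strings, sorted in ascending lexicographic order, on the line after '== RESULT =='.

Work backward from the goal:
  through step 4 (drive(t1,depot,whs1)): drop {truck_at(t1,whs1)}, keep {truck_at(t2,whs2)}, require {truck_at(t1,depot)}
    → {truck_at(t1,depot), truck_at(t2,whs2)}
  through step 3 (drive(t1,whs2,depot)): drop {truck_at(t1,depot)}, keep {truck_at(t2,whs2)}, require {truck_at(t1,whs2)}
    → {truck_at(t1,whs2), truck_at(t2,whs2)}
  through step 2 (drive(t1,whs1,whs2)): drop {truck_at(t1,whs2)}, keep {truck_at(t2,whs2)}, require {truck_at(t1,whs1)}
    → {truck_at(t1,whs1), truck_at(t2,whs2)}
  through step 1 (drive(t2,whs1,whs2)): drop {truck_at(t2,whs2)}, keep {truck_at(t1,whs1)}, require {truck_at(t2,whs1)}
    → {truck_at(t1,whs1), truck_at(t2,whs1)}

== RESULT ==
["truck_at(t1,whs1)", "truck_at(t2,whs1)"]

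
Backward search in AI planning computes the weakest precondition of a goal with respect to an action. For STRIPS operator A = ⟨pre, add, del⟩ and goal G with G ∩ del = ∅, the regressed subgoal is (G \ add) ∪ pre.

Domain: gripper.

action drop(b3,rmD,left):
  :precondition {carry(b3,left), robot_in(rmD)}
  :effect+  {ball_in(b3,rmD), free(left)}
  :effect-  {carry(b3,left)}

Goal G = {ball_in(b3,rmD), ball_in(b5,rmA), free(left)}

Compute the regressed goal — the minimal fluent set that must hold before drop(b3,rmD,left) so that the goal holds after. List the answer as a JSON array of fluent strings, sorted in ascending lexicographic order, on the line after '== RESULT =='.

Regress:
  G ∩ del = {}  (empty — regression defined)
  G \ add = {ball_in(b3,rmD), ball_in(b5,rmA), free(left)} \ {ball_in(b3,rmD), free(left)} = {ball_in(b5,rmA)}
  ∪ pre   = {ball_in(b5,rmA)} ∪ {carry(b3,left), robot_in(rmD)}
          = {ball_in(b5,rmA), carry(b3,left), robot_in(rmD)}

== RESULT ==
["ball_in(b5,rmA)", "carry(b3,left)", "robot_in(rmD)"]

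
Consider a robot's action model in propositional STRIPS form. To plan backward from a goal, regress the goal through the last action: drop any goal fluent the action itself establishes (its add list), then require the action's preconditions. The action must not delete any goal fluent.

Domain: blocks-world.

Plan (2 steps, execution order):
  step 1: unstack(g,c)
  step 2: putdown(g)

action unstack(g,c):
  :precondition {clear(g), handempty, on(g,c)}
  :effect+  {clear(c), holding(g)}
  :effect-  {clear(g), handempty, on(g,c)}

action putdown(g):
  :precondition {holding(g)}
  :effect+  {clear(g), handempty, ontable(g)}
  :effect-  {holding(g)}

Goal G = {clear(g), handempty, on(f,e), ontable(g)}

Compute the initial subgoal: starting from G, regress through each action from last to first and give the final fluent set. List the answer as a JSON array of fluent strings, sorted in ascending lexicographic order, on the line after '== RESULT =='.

Regress step by step:
  through step 2 (putdown(g)): drop {clear(g), handempty, ontable(g)}, keep {on(f,e)}, require {holding(g)}
    → {holding(g), on(f,e)}
  through step 1 (unstack(g,c)): drop {holding(g)}, keep {on(f,e)}, require {clear(g), handempty, on(g,c)}
    → {clear(g), handempty, on(f,e), on(g,c)}

== RESULT ==
["clear(g)", "handempty", "on(f,e)", "on(g,c)"]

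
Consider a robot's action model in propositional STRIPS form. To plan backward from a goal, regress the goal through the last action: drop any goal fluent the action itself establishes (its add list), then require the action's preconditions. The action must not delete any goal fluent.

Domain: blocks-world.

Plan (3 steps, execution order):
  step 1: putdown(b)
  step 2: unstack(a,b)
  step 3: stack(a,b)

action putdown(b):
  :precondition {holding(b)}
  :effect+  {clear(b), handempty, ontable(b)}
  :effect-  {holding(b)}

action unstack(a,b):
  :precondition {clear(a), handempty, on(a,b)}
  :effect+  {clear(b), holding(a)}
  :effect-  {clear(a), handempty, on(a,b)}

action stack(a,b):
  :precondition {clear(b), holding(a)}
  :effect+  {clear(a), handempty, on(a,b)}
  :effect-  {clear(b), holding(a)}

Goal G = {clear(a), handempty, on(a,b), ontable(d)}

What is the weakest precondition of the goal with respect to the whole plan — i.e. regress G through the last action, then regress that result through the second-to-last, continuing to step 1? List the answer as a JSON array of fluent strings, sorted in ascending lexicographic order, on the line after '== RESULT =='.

Regress step by step:
  through step 3 (stack(a,b)): drop {clear(a), handempty, on(a,b)}, keep {ontable(d)}, require {clear(b), holding(a)}
    → {clear(b), holding(a), ontable(d)}
  through step 2 (unstack(a,b)): drop {clear(b), holding(a)}, keep {ontable(d)}, require {clear(a), handempty, on(a,b)}
    → {clear(a), handempty, on(a,b), ontable(d)}
  through step 1 (putdown(b)): drop {handempty}, keep {clear(a), on(a,b), ontable(d)}, require {holding(b)}
    → {clear(a), holding(b), on(a,b), ontable(d)}

== RESULT ==
["clear(a)", "holding(b)", "on(a,b)", "ontable(d)"]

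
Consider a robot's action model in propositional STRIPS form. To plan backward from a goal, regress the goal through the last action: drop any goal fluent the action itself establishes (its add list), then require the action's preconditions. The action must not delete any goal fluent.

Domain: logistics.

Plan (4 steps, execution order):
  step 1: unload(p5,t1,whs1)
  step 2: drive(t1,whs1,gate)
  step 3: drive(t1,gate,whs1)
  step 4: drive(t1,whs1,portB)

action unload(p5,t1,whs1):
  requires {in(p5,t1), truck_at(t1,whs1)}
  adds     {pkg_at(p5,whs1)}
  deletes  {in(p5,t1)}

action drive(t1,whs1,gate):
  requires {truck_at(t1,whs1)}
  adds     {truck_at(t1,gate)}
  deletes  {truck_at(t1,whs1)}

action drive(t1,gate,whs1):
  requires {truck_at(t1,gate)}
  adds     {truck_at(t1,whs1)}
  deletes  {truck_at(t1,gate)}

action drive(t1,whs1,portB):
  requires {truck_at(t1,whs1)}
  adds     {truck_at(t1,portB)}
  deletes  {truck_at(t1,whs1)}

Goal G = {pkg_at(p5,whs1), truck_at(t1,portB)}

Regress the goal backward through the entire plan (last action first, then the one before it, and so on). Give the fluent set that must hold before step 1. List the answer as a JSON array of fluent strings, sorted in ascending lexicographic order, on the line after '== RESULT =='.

Work backward from the goal:
  through step 4 (drive(t1,whs1,portB)): drop {truck_at(t1,portB)}, keep {pkg_at(p5,whs1)}, require {truck_at(t1,whs1)}
    → {pkg_at(p5,whs1), truck_at(t1,whs1)}
  through step 3 (drive(t1,gate,whs1)): drop {truck_at(t1,whs1)}, keep {pkg_at(p5,whs1)}, require {truck_at(t1,gate)}
    → {pkg_at(p5,whs1), truck_at(t1,gate)}
  through step 2 (drive(t1,whs1,gate)): drop {truck_at(t1,gate)}, keep {pkg_at(p5,whs1)}, require {truck_at(t1,whs1)}
    → {pkg_at(p5,whs1), truck_at(t1,whs1)}
  through step 1 (unload(p5,t1,whs1)): drop {pkg_at(p5,whs1)}, keep {truck_at(t1,whs1)}, require {in(p5,t1), truck_at(t1,whs1)}
    → {in(p5,t1), truck_at(t1,whs1)}

== RESULT ==
["in(p5,t1)", "truck_at(t1,whs1)"]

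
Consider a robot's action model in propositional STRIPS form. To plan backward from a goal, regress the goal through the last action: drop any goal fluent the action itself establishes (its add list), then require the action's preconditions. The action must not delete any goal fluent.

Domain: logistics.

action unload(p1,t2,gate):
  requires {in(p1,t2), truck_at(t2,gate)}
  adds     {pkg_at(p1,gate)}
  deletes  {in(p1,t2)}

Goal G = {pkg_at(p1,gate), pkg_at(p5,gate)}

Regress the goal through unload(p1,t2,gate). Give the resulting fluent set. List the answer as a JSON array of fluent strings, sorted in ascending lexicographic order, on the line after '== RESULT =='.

Regress:
  G ∩ del = {}  (empty — regression defined)
  G \ add = {pkg_at(p1,gate), pkg_at(p5,gate)} \ {pkg_at(p1,gate)} = {pkg_at(p5,gate)}
  ∪ pre   = {pkg_at(p5,gate)} ∪ {in(p1,t2), truck_at(t2,gate)}
          = {in(p1,t2), pkg_at(p5,gate), truck_at(t2,gate)}

== RESULT ==
["in(p1,t2)", "pkg_at(p5,gate)", "truck_at(t2,gate)"]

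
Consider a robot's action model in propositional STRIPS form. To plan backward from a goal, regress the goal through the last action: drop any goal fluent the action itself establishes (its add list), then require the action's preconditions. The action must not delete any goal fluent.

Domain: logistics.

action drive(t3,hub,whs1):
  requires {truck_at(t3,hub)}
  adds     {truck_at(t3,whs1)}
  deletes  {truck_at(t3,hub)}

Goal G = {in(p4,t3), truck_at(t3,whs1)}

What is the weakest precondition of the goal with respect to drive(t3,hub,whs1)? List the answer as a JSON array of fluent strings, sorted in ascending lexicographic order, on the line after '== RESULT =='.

Compute (G \ add) ∪ pre:
  G ∩ del = {}  (empty — regression defined)
  G \ add = {in(p4,t3), truck_at(t3,whs1)} \ {truck_at(t3,whs1)} = {in(p4,t3)}
  ∪ pre   = {in(p4,t3)} ∪ {truck_at(t3,hub)}
          = {in(p4,t3), truck_at(t3,hub)}

== RESULT ==
["in(p4,t3)", "truck_at(t3,hub)"]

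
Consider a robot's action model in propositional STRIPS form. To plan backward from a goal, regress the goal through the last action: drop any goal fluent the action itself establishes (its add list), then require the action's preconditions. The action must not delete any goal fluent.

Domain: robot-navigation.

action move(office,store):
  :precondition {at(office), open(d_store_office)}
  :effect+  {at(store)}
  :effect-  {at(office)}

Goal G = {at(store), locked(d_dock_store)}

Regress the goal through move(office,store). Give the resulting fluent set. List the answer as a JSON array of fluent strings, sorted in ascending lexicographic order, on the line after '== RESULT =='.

Regress:
  G ∩ del = {}  (empty — regression defined)
  G \ add = {at(store), locked(d_dock_store)} \ {at(store)} = {locked(d_dock_store)}
  ∪ pre   = {locked(d_dock_store)} ∪ {at(office), open(d_store_office)}
          = {at(office), locked(d_dock_store), open(d_store_office)}

== RESULT ==
["at(office)", "locked(d_dock_store)", "open(d_store_office)"]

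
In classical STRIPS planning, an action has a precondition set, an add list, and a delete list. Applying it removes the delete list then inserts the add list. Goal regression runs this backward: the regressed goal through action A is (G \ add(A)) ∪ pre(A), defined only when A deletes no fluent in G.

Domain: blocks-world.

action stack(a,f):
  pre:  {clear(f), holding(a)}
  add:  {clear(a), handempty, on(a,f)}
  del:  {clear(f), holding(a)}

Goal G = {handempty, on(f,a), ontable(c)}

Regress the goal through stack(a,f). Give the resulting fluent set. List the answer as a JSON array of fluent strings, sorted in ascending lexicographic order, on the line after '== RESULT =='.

Regress:
  G ∩ del = {}  (empty — regression defined)
  G \ add = {handempty, on(f,a), ontable(c)} \ {clear(a), handempty, on(a,f)} = {on(f,a), ontable(c)}
  ∪ pre   = {on(f,a), ontable(c)} ∪ {clear(f), holding(a)}
          = {clear(f), holding(a), on(f,a), ontable(c)}

== RESULT ==
["clear(f)", "holding(a)", "on(f,a)", "ontable(c)"]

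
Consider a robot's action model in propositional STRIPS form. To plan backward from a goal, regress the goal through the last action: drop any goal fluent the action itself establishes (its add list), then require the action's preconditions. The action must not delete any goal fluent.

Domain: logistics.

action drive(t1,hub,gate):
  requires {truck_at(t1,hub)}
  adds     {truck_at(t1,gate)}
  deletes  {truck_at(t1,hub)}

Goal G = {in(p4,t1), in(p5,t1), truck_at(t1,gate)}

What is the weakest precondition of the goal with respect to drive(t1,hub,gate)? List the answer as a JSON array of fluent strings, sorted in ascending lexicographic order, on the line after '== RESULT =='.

Regress:
  G ∩ del = {}  (empty — regression defined)
  G \ add = {in(p4,t1), in(p5,t1), truck_at(t1,gate)} \ {truck_at(t1,gate)} = {in(p4,t1), in(p5,t1)}
  ∪ pre   = {in(p4,t1), in(p5,t1)} ∪ {truck_at(t1,hub)}
          = {in(p4,t1), in(p5,t1), truck_at(t1,hub)}

== RESULT ==
["in(p4,t1)", "in(p5,t1)", "truck_at(t1,hub)"]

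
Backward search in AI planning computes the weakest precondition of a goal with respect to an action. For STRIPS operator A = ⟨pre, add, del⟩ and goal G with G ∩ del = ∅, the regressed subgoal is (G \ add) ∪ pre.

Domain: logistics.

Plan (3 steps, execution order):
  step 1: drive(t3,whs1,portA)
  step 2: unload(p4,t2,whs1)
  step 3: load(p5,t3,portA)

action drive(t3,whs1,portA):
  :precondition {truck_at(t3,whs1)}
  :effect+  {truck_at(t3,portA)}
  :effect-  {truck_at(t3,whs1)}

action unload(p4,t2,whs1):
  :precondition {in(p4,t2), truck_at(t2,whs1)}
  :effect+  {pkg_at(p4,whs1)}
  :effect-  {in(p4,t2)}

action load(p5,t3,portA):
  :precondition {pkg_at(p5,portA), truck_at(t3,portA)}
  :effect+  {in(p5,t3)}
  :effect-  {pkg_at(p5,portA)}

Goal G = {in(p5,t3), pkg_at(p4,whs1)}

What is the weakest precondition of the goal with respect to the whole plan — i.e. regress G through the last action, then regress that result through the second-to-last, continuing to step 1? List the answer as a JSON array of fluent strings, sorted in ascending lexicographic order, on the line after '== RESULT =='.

Work backward from the goal:
  through step 3 (load(p5,t3,portA)): drop {in(p5,t3)}, keep {pkg_at(p4,whs1)}, require {pkg_at(p5,portA), truck_at(t3,portA)}
    → {pkg_at(p4,whs1), pkg_at(p5,portA), truck_at(t3,portA)}
  through step 2 (unload(p4,t2,whs1)): drop {pkg_at(p4,whs1)}, keep {pkg_at(p5,portA), truck_at(t3,portA)}, require {in(p4,t2), truck_at(t2,whs1)}
    → {in(p4,t2), pkg_at(p5,portA), truck_at(t2,whs1), truck_at(t3,portA)}
  through step 1 (drive(t3,whs1,portA)): drop {truck_at(t3,portA)}, keep {in(p4,t2), pkg_at(p5,portA), truck_at(t2,whs1)}, require {truck_at(t3,whs1)}
    → {in(p4,t2), pkg_at(p5,portA), truck_at(t2,whs1), truck_at(t3,whs1)}

== RESULT ==
["in(p4,t2)", "pkg_at(p5,portA)", "truck_at(t2,whs1)", "truck_at(t3,whs1)"]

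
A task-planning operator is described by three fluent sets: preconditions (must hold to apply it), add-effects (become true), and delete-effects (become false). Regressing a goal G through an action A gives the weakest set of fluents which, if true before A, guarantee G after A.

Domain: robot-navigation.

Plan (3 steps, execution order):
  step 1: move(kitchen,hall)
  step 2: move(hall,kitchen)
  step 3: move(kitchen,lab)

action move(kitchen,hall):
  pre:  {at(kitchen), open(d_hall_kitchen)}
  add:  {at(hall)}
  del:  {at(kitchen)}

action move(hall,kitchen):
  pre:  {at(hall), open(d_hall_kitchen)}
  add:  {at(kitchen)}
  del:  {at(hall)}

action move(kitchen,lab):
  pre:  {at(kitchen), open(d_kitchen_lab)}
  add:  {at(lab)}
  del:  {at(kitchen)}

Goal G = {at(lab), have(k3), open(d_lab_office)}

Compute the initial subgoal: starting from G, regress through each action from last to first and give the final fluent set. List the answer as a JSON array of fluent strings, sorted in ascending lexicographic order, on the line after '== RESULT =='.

Work backward from the goal:
  through step 3 (move(kitchen,lab)): drop {at(lab)}, keep {have(k3), open(d_lab_office)}, require {at(kitchen), open(d_kitchen_lab)}
    → {at(kitchen), have(k3), open(d_kitchen_lab), open(d_lab_office)}
  through step 2 (move(hall,kitchen)): drop {at(kitchen)}, keep {have(k3), open(d_kitchen_lab), open(d_lab_office)}, require {at(hall), open(d_hall_kitchen)}
    → {at(hall), have(k3), open(d_hall_kitchen), open(d_kitchen_lab), open(d_lab_office)}
  through step 1 (move(kitchen,hall)): drop {at(hall)}, keep {have(k3), open(d_hall_kitchen), open(d_kitchen_lab), open(d_lab_office)}, require {at(kitchen), open(d_hall_kitchen)}
    → {at(kitchen), have(k3), open(d_hall_kitchen), open(d_kitchen_lab), open(d_lab_office)}

== RESULT ==
["at(kitchen)", "have(k3)", "open(d_hall_kitchen)", "open(d_kitchen_lab)", "open(d_lab_office)"]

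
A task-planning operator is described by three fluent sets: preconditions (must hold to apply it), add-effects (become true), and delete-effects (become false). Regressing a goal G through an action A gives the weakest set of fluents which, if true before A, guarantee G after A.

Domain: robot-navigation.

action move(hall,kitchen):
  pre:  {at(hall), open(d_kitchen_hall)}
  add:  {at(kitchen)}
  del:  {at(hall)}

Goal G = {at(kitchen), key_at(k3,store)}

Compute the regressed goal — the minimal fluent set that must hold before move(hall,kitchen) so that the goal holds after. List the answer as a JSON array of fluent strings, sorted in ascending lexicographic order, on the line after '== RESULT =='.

Compute (G \ add) ∪ pre:
  G ∩ del = {}  (empty — regression defined)
  G \ add = {at(kitchen), key_at(k3,store)} \ {at(kitchen)} = {key_at(k3,store)}
  ∪ pre   = {key_at(k3,store)} ∪ {at(hall), open(d_kitchen_hall)}
          = {at(hall), key_at(k3,store), open(d_kitchen_hall)}

== RESULT ==
["at(hall)", "key_at(k3,store)", "open(d_kitchen_hall)"]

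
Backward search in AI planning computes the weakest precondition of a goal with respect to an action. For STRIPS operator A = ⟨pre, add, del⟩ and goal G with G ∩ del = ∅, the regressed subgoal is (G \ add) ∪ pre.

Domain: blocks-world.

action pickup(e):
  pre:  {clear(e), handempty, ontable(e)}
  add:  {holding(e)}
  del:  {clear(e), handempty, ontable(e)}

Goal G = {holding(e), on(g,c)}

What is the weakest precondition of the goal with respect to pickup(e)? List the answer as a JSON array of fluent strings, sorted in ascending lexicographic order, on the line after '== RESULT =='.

Regress:
  G ∩ del = {}  (empty — regression defined)
  G \ add = {holding(e), on(g,c)} \ {holding(e)} = {on(g,c)}
  ∪ pre   = {on(g,c)} ∪ {clear(e), handempty, ontable(e)}
          = {clear(e), handempty, on(g,c), ontable(e)}

== RESULT ==
["clear(e)", "handempty", "on(g,c)", "ontable(e)"]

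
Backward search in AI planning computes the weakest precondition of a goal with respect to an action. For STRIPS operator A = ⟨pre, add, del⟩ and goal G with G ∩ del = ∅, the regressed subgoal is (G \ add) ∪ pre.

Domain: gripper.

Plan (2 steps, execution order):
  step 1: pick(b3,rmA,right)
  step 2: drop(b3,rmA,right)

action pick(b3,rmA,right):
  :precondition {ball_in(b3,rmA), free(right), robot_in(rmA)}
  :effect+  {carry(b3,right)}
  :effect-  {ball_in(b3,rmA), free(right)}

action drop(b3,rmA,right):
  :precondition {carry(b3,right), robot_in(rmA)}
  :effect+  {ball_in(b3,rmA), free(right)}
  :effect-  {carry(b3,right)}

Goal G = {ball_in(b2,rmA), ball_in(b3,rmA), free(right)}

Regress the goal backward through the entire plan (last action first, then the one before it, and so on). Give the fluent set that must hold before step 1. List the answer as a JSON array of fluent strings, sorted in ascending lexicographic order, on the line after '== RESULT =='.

Work backward from the goal:
  through step 2 (drop(b3,rmA,right)): drop {ball_in(b3,rmA), free(right)}, keep {ball_in(b2,rmA)}, require {carry(b3,right), robot_in(rmA)}
    → {ball_in(b2,rmA), carry(b3,right), robot_in(rmA)}
  through step 1 (pick(b3,rmA,right)): drop {carry(b3,right)}, keep {ball_in(b2,rmA), robot_in(rmA)}, require {ball_in(b3,rmA), free(right), robot_in(rmA)}
    → {ball_in(b2,rmA), ball_in(b3,rmA), free(right), robot_in(rmA)}

== RESULT ==
["ball_in(b2,rmA)", "ball_in(b3,rmA)", "free(right)", "robot_in(rmA)"]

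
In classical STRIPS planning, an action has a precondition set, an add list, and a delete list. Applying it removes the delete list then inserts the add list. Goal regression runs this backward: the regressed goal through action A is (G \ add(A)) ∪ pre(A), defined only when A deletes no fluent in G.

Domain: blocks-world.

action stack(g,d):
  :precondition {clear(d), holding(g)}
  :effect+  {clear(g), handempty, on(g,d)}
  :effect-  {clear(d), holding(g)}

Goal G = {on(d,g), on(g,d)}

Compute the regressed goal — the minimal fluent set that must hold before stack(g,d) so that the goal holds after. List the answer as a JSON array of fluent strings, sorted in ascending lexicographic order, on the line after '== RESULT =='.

Regress:
  G ∩ del = {}  (empty — regression defined)
  G \ add = {on(d,g), on(g,d)} \ {clear(g), handempty, on(g,d)} = {on(d,g)}
  ∪ pre   = {on(d,g)} ∪ {clear(d), holding(g)}
          = {clear(d), holding(g), on(d,g)}

== RESULT ==
["clear(d)", "holding(g)", "on(d,g)"]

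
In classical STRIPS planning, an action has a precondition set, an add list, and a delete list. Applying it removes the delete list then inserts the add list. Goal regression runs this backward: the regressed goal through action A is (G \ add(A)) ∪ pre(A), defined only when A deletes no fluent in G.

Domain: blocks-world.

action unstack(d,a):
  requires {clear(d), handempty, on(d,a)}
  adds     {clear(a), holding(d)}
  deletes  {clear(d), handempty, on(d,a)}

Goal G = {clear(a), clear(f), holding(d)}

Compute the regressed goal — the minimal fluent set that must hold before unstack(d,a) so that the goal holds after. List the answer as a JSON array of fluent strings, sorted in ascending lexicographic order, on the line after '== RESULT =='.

Compute (G \ add) ∪ pre:
  G ∩ del = {}  (empty — regression defined)
  G \ add = {clear(a), clear(f), holding(d)} \ {clear(a), holding(d)} = {clear(f)}
  ∪ pre   = {clear(f)} ∪ {clear(d), handempty, on(d,a)}
          = {clear(d), clear(f), handempty, on(d,a)}

== RESULT ==
["clear(d)", "clear(f)", "handempty", "on(d,a)"]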